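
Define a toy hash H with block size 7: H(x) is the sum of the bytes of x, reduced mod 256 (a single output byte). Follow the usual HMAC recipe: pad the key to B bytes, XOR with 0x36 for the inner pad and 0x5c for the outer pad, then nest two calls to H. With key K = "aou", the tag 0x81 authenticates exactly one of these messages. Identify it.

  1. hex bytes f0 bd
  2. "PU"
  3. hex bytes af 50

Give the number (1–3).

1

Key "aou" = 61 6f 75 is 3 bytes ≤ B = 7; zero-pad to 7 bytes: K' = 61 6f 75 00 00 00 00.
K' ⊕ ipad = 57 59 43 36 36 36 36; K' ⊕ opad = 3d 33 29 5c 5c 5c 5c.
m1: inner = H(57 59 43 36 36 36 36 f0 bd) = 78; tag = H(3d 33 29 5c 5c 5c 5c 78) = 81 ← matches
m2: inner = H(57 59 43 36 36 36 36 50 55) = 70; tag = H(3d 33 29 5c 5c 5c 5c 70) = 79
m3: inner = H(57 59 43 36 36 36 36 af 50) = ca; tag = H(3d 33 29 5c 5c 5c 5c ca) = d3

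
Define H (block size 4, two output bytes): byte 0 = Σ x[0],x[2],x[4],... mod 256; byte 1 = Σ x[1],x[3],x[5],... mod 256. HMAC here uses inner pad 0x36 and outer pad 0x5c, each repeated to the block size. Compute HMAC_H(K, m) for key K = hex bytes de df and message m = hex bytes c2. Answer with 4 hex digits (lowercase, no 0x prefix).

Key hex bytes de df is 2 bytes ≤ B = 4; zero-pad to 4 bytes: K' = de df 00 00.
K' ⊕ ipad = e8 e9 36 36.  K' ⊕ opad = 82 83 5c 5c.
Inner input = (K'⊕ipad) ∥ m = e8 e9 36 36 ∥ c2.
Inner hash: even-index sum = 480 mod 256 = 224; odd-index sum = 287 mod 256 = 31 → e0 1f.
Outer input = (K'⊕opad) ∥ inner = 82 83 5c 5c ∥ e0 1f.
Outer hash (tag): even-index sum = 446 mod 256 = 190; odd-index sum = 254 mod 256 = 254 → be fe.

befe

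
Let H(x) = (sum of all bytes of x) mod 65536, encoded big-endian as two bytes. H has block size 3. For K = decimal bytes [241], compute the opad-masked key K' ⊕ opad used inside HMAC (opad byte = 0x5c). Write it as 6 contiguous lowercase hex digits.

ad5c5c

Key decimal bytes [241] = f1 is 1 byte ≤ B = 3; zero-pad to 3 bytes: K' = f1 00 00.
XOR each byte with 0x5c: f1⊕5c=ad, 00⊕5c=5c, 00⊕5c=5c.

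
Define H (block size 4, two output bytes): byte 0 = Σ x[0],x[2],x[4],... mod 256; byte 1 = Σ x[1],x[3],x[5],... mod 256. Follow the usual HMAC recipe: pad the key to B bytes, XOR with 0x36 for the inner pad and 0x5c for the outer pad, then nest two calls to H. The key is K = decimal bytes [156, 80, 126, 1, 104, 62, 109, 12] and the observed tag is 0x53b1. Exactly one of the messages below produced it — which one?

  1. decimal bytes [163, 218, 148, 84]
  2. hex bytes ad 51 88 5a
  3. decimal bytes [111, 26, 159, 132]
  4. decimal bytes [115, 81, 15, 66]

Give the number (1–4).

Key decimal bytes [156, 80, 126, 1, 104, 62, 109, 12] = 9c 50 7e 01 68 3e 6d 0c is 8 bytes > B = 4, so hash it first: H(key) = ef 9b, then zero-pad to 4 bytes: K' = ef 9b 00 00.
K' ⊕ ipad = d9 ad 36 36; K' ⊕ opad = b3 c7 5c 5c.
m1: inner = H(d9 ad 36 36 a3 da 94 54) = 46 11; tag = H(b3 c7 5c 5c 46 11) = 5534
m2: inner = H(d9 ad 36 36 ad 51 88 5a) = 44 8e; tag = H(b3 c7 5c 5c 44 8e) = 53b1 ← matches
m3: inner = H(d9 ad 36 36 6f 1a 9f 84) = 1d 81; tag = H(b3 c7 5c 5c 1d 81) = 2ca4
m4: inner = H(d9 ad 36 36 73 51 0f 42) = 91 76; tag = H(b3 c7 5c 5c 91 76) = a099

2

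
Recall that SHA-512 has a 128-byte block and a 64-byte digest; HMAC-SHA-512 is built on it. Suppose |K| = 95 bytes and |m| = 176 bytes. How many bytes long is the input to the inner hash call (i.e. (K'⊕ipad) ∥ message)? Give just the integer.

304

Key is 95 ≤ 128 bytes, zero-padded: |K'| = 128.
Inner input = (K'⊕ipad) ∥ m → 128 + 176 = 304 bytes.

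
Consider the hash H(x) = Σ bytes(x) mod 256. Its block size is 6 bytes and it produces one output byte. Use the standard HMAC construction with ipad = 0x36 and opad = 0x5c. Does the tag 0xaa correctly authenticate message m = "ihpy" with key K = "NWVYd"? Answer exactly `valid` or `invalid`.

Key "NWVYd" = 4e 57 56 59 64 is 5 bytes ≤ B = 6; zero-pad to 6 bytes: K' = 4e 57 56 59 64 00.
K' ⊕ ipad = 78 61 60 6f 52 36; K' ⊕ opad = 12 0b 0a 05 38 5c.
Inner hash: sum = 120+97+96+111+82+54+105+104+112+121 = 1002; mod 256 = 234 → ea.
Outer hash (recomputed tag): sum = 18+11+10+5+56+92+234 = 426; mod 256 = 170 → aa.
Recomputed tag = aa; claimed = aa → match.

valid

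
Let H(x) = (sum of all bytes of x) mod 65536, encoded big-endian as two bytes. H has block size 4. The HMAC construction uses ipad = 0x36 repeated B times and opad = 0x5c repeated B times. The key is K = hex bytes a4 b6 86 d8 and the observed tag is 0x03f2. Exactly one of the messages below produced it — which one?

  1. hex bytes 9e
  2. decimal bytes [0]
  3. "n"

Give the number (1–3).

Key hex bytes a4 b6 86 d8 is exactly B = 4 bytes: K' = a4 b6 86 d8.
K' ⊕ ipad = 92 80 b0 ee; K' ⊕ opad = f8 ea da 84.
m1: inner = H(92 80 b0 ee 9e) = 03 4e; tag = H(f8 ea da 84 03 4e) = 0391
m2: inner = H(92 80 b0 ee 00) = 02 b0; tag = H(f8 ea da 84 02 b0) = 03f2 ← matches
m3: inner = H(92 80 b0 ee 6e) = 03 1e; tag = H(f8 ea da 84 03 1e) = 0361

2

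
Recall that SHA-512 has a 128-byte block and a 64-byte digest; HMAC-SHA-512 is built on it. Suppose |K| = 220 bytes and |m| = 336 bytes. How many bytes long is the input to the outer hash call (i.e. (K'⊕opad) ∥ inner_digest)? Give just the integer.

192

Key is 220 > 128 bytes, so it is hashed to 64 bytes then zero-padded to 128: |K'| = 128.
Outer input = (K'⊕opad) ∥ H(inner) → 128 + 64 = 192 bytes.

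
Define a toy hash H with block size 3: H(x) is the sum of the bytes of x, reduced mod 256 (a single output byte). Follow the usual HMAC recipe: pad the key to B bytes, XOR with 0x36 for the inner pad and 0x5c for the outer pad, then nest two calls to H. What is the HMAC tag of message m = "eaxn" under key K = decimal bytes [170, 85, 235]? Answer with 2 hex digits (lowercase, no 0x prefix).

Key decimal bytes [170, 85, 235] = aa 55 eb is exactly B = 3 bytes: K' = aa 55 eb.
K' ⊕ ipad = 9c 63 dd.  K' ⊕ opad = f6 09 b7.
Inner input = (K'⊕ipad) ∥ m = 9c 63 dd ∥ 65 61 78 6e.
Inner hash: sum = 156+99+221+101+97+120+110 = 904; mod 256 = 136 → 88.
Outer input = (K'⊕opad) ∥ inner = f6 09 b7 ∥ 88.
Outer hash (tag): sum = 246+9+183+136 = 574; mod 256 = 62 → 3e.

3e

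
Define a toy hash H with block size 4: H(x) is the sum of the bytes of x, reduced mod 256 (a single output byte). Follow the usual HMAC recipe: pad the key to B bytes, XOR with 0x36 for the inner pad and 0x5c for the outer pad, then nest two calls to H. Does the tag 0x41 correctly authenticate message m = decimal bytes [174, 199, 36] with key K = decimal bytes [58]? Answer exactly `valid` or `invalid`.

invalid

Key decimal bytes [58] = 3a is 1 byte ≤ B = 4; zero-pad to 4 bytes: K' = 3a 00 00 00.
K' ⊕ ipad = 0c 36 36 36; K' ⊕ opad = 66 5c 5c 5c.
Inner hash: sum = 12+54+54+54+174+199+36 = 583; mod 256 = 71 → 47.
Outer hash (recomputed tag): sum = 102+92+92+92+71 = 449; mod 256 = 193 → c1.
Recomputed tag = c1; claimed = 41 → mismatch.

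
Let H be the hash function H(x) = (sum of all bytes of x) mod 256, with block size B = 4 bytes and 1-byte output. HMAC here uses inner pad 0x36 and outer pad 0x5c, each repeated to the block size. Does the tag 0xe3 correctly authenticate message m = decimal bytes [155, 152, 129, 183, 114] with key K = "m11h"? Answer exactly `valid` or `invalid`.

valid

Key "m11h" = 6d 31 31 68 is exactly B = 4 bytes: K' = 6d 31 31 68.
K' ⊕ ipad = 5b 07 07 5e; K' ⊕ opad = 31 6d 6d 34.
Inner hash: sum = 91+7+7+94+155+152+129+183+114 = 932; mod 256 = 164 → a4.
Outer hash (recomputed tag): sum = 49+109+109+52+164 = 483; mod 256 = 227 → e3.
Recomputed tag = e3; claimed = e3 → match.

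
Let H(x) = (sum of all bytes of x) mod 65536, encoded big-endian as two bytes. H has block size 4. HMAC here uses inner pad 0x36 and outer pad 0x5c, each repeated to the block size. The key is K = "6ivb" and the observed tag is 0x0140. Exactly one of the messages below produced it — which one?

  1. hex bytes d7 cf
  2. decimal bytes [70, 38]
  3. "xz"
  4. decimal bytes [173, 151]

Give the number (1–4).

Key "6ivb" = 36 69 76 62 is exactly B = 4 bytes: K' = 36 69 76 62.
K' ⊕ ipad = 00 5f 40 54; K' ⊕ opad = 6a 35 2a 3e.
m1: inner = H(00 5f 40 54 d7 cf) = 02 99; tag = H(6a 35 2a 3e 02 99) = 01a2
m2: inner = H(00 5f 40 54 46 26) = 01 5f; tag = H(6a 35 2a 3e 01 5f) = 0167
m3: inner = H(00 5f 40 54 78 7a) = 01 e5; tag = H(6a 35 2a 3e 01 e5) = 01ed
m4: inner = H(00 5f 40 54 ad 97) = 02 37; tag = H(6a 35 2a 3e 02 37) = 0140 ← matches

4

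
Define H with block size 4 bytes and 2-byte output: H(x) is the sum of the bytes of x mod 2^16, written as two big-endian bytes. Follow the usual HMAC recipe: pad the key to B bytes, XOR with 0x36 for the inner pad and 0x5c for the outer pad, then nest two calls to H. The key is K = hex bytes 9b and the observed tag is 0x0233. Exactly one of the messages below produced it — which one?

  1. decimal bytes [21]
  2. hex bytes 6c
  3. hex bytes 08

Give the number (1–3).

3

Key hex bytes 9b is 1 byte ≤ B = 4; zero-pad to 4 bytes: K' = 9b 00 00 00.
K' ⊕ ipad = ad 36 36 36; K' ⊕ opad = c7 5c 5c 5c.
m1: inner = H(ad 36 36 36 15) = 01 64; tag = H(c7 5c 5c 5c 01 64) = 0240
m2: inner = H(ad 36 36 36 6c) = 01 bb; tag = H(c7 5c 5c 5c 01 bb) = 0297
m3: inner = H(ad 36 36 36 08) = 01 57; tag = H(c7 5c 5c 5c 01 57) = 0233 ← matches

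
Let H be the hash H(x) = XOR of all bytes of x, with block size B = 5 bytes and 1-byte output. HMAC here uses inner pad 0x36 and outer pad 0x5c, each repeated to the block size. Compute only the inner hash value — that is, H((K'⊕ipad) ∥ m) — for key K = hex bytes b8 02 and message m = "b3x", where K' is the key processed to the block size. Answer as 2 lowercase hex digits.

Key hex bytes b8 02 is 2 bytes ≤ B = 5; zero-pad to 5 bytes: K' = b8 02 00 00 00.
K' ⊕ ipad = 8e 34 36 36 36.
Inner input = 8e 34 36 36 36 ∥ 62 33 78.
Inner hash: XOR 8e⊕34⊕36⊕36⊕36⊕62⊕33⊕78 = a5.

a5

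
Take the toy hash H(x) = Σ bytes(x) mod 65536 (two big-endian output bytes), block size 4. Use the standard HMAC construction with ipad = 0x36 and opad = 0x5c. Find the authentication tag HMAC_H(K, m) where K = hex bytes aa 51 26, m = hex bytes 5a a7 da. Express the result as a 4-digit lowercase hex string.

Key hex bytes aa 51 26 is 3 bytes ≤ B = 4; zero-pad to 4 bytes: K' = aa 51 26 00.
K' ⊕ ipad = 9c 67 10 36.  K' ⊕ opad = f6 0d 7a 5c.
Inner input = (K'⊕ipad) ∥ m = 9c 67 10 36 ∥ 5a a7 da.
Inner hash: sum = 156+103+16+54+90+167+218 = 804 → 03 24.
Outer input = (K'⊕opad) ∥ inner = f6 0d 7a 5c ∥ 03 24.
Outer hash (tag): sum = 246+13+122+92+3+36 = 512 → 02 00.

0200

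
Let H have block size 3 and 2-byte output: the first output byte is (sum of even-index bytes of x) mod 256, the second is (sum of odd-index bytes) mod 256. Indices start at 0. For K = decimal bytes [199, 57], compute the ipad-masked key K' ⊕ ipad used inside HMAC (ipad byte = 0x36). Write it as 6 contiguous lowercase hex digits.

Key decimal bytes [199, 57] = c7 39 is 2 bytes ≤ B = 3; zero-pad to 3 bytes: K' = c7 39 00.
XOR each byte with 0x36: c7⊕36=f1, 39⊕36=0f, 00⊕36=36.

f10f36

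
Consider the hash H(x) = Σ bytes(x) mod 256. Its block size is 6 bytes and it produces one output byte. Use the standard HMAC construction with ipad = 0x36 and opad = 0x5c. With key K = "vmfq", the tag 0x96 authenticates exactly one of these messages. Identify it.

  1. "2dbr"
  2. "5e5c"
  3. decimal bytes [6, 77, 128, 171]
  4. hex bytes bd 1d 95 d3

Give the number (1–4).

Key "vmfq" = 76 6d 66 71 is 4 bytes ≤ B = 6; zero-pad to 6 bytes: K' = 76 6d 66 71 00 00.
K' ⊕ ipad = 40 5b 50 47 36 36; K' ⊕ opad = 2a 31 3a 2d 5c 5c.
m1: inner = H(40 5b 50 47 36 36 32 64 62 72) = 08; tag = H(2a 31 3a 2d 5c 5c 08) = 82
m2: inner = H(40 5b 50 47 36 36 35 65 35 63) = d0; tag = H(2a 31 3a 2d 5c 5c d0) = 4a
m3: inner = H(40 5b 50 47 36 36 06 4d 80 ab) = 1c; tag = H(2a 31 3a 2d 5c 5c 1c) = 96 ← matches
m4: inner = H(40 5b 50 47 36 36 bd 1d 95 d3) = e0; tag = H(2a 31 3a 2d 5c 5c e0) = 5a

3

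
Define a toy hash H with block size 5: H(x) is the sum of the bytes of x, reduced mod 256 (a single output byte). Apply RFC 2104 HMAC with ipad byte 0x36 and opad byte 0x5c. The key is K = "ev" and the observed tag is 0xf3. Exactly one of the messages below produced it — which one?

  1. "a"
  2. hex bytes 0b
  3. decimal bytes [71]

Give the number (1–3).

3

Key "ev" = 65 76 is 2 bytes ≤ B = 5; zero-pad to 5 bytes: K' = 65 76 00 00 00.
K' ⊕ ipad = 53 40 36 36 36; K' ⊕ opad = 39 2a 5c 5c 5c.
m1: inner = H(53 40 36 36 36 61) = 96; tag = H(39 2a 5c 5c 5c 96) = 0d
m2: inner = H(53 40 36 36 36 0b) = 40; tag = H(39 2a 5c 5c 5c 40) = b7
m3: inner = H(53 40 36 36 36 47) = 7c; tag = H(39 2a 5c 5c 5c 7c) = f3 ← matches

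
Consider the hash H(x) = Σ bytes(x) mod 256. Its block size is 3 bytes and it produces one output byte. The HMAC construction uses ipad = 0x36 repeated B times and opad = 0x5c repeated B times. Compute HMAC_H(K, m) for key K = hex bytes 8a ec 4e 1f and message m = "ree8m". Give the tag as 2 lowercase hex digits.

99

Key hex bytes 8a ec 4e 1f is 4 bytes > B = 3, so hash it first: H(key) = e3, then zero-pad to 3 bytes: K' = e3 00 00.
K' ⊕ ipad = d5 36 36.  K' ⊕ opad = bf 5c 5c.
Inner input = (K'⊕ipad) ∥ m = d5 36 36 ∥ 72 65 65 38 6d.
Inner hash: sum = 213+54+54+114+101+101+56+109 = 802; mod 256 = 34 → 22.
Outer input = (K'⊕opad) ∥ inner = bf 5c 5c ∥ 22.
Outer hash (tag): sum = 191+92+92+34 = 409; mod 256 = 153 → 99.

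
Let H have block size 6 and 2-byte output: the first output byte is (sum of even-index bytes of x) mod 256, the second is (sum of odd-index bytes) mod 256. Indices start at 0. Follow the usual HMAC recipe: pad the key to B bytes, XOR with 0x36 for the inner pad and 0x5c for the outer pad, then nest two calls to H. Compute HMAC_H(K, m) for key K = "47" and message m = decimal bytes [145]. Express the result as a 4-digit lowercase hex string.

1f90

Key "47" = 34 37 is 2 bytes ≤ B = 6; zero-pad to 6 bytes: K' = 34 37 00 00 00 00.
K' ⊕ ipad = 02 01 36 36 36 36.  K' ⊕ opad = 68 6b 5c 5c 5c 5c.
Inner input = (K'⊕ipad) ∥ m = 02 01 36 36 36 36 ∥ 91.
Inner hash: even-index sum = 255 mod 256 = 255; odd-index sum = 109 mod 256 = 109 → ff 6d.
Outer input = (K'⊕opad) ∥ inner = 68 6b 5c 5c 5c 5c ∥ ff 6d.
Outer hash (tag): even-index sum = 543 mod 256 = 31; odd-index sum = 400 mod 256 = 144 → 1f 90.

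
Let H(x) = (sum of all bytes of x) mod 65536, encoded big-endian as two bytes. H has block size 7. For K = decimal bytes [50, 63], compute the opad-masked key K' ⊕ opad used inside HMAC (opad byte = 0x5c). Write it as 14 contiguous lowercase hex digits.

6e635c5c5c5c5c

Key decimal bytes [50, 63] = 32 3f is 2 bytes ≤ B = 7; zero-pad to 7 bytes: K' = 32 3f 00 00 00 00 00.
XOR each byte with 0x5c: 32⊕5c=6e, 3f⊕5c=63, 00⊕5c=5c, 00⊕5c=5c, 00⊕5c=5c, 00⊕5c=5c, 00⊕5c=5c.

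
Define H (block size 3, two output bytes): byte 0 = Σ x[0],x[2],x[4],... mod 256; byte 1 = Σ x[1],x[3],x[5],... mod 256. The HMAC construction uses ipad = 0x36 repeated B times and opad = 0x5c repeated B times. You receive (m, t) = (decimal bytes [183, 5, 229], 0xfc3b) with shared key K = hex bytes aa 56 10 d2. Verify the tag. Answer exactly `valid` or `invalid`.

Key hex bytes aa 56 10 d2 is 4 bytes > B = 3, so hash it first: H(key) = ba 28, then zero-pad to 3 bytes: K' = ba 28 00.
K' ⊕ ipad = 8c 1e 36; K' ⊕ opad = e6 74 5c.
Inner hash: even-index sum = 199 mod 256 = 199; odd-index sum = 442 mod 256 = 186 → c7 ba.
Outer hash (recomputed tag): even-index sum = 508 mod 256 = 252; odd-index sum = 315 mod 256 = 59 → fc 3b.
Recomputed tag = fc3b; claimed = fc3b → match.

valid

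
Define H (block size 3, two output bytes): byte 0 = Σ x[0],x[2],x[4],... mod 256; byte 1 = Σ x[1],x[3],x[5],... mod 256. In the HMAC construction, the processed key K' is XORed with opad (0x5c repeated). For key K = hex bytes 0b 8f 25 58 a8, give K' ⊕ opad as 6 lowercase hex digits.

Key hex bytes 0b 8f 25 58 a8 is 5 bytes > B = 3, so hash it first: H(key) = d8 e7, then zero-pad to 3 bytes: K' = d8 e7 00.
XOR each byte with 0x5c: d8⊕5c=84, e7⊕5c=bb, 00⊕5c=5c.

84bb5c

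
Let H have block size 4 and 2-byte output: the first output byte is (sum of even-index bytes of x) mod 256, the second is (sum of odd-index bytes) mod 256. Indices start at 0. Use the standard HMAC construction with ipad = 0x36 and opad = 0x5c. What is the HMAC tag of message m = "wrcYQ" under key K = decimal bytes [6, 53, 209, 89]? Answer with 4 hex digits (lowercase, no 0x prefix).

Key decimal bytes [6, 53, 209, 89] = 06 35 d1 59 is exactly B = 4 bytes: K' = 06 35 d1 59.
K' ⊕ ipad = 30 03 e7 6f.  K' ⊕ opad = 5a 69 8d 05.
Inner input = (K'⊕ipad) ∥ m = 30 03 e7 6f ∥ 77 72 63 59 51.
Inner hash: even-index sum = 578 mod 256 = 66; odd-index sum = 317 mod 256 = 61 → 42 3d.
Outer input = (K'⊕opad) ∥ inner = 5a 69 8d 05 ∥ 42 3d.
Outer hash (tag): even-index sum = 297 mod 256 = 41; odd-index sum = 171 mod 256 = 171 → 29 ab.

29ab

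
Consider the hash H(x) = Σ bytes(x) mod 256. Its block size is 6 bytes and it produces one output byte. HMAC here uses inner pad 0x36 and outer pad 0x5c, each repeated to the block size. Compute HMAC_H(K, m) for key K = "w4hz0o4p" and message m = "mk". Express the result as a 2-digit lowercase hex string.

Key "w4hz0o4p" = 77 34 68 7a 30 6f 34 70 is 8 bytes > B = 6, so hash it first: H(key) = d0, then zero-pad to 6 bytes: K' = d0 00 00 00 00 00.
K' ⊕ ipad = e6 36 36 36 36 36.  K' ⊕ opad = 8c 5c 5c 5c 5c 5c.
Inner input = (K'⊕ipad) ∥ m = e6 36 36 36 36 36 ∥ 6d 6b.
Inner hash: sum = 230+54+54+54+54+54+109+107 = 716; mod 256 = 204 → cc.
Outer input = (K'⊕opad) ∥ inner = 8c 5c 5c 5c 5c 5c ∥ cc.
Outer hash (tag): sum = 140+92+92+92+92+92+204 = 804; mod 256 = 36 → 24.

24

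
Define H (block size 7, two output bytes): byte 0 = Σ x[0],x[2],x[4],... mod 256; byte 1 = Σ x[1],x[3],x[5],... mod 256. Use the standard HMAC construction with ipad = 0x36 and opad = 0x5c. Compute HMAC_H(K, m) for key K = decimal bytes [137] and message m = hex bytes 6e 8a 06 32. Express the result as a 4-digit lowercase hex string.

ff31

Key decimal bytes [137] = 89 is 1 byte ≤ B = 7; zero-pad to 7 bytes: K' = 89 00 00 00 00 00 00.
K' ⊕ ipad = bf 36 36 36 36 36 36.  K' ⊕ opad = d5 5c 5c 5c 5c 5c 5c.
Inner input = (K'⊕ipad) ∥ m = bf 36 36 36 36 36 36 ∥ 6e 8a 06 32.
Inner hash: even-index sum = 541 mod 256 = 29; odd-index sum = 278 mod 256 = 22 → 1d 16.
Outer input = (K'⊕opad) ∥ inner = d5 5c 5c 5c 5c 5c 5c ∥ 1d 16.
Outer hash (tag): even-index sum = 511 mod 256 = 255; odd-index sum = 305 mod 256 = 49 → ff 31.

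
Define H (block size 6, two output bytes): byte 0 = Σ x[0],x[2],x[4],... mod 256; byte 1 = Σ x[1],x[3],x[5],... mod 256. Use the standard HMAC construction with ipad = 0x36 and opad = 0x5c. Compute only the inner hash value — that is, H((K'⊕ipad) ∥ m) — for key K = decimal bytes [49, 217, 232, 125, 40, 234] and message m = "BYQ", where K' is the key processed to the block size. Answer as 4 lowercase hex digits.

966f

Key decimal bytes [49, 217, 232, 125, 40, 234] = 31 d9 e8 7d 28 ea is exactly B = 6 bytes: K' = 31 d9 e8 7d 28 ea.
K' ⊕ ipad = 07 ef de 4b 1e dc.
Inner input = 07 ef de 4b 1e dc ∥ 42 59 51.
Inner hash: even-index sum = 406 mod 256 = 150; odd-index sum = 623 mod 256 = 111 → 96 6f.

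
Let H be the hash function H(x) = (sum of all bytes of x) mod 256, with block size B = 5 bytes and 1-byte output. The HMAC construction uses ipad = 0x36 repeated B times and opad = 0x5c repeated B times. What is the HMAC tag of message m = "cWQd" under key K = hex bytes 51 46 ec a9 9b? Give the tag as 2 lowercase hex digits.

ff

Key hex bytes 51 46 ec a9 9b is exactly B = 5 bytes: K' = 51 46 ec a9 9b.
K' ⊕ ipad = 67 70 da 9f ad.  K' ⊕ opad = 0d 1a b0 f5 c7.
Inner input = (K'⊕ipad) ∥ m = 67 70 da 9f ad ∥ 63 57 51 64.
Inner hash: sum = 103+112+218+159+173+99+87+81+100 = 1132; mod 256 = 108 → 6c.
Outer input = (K'⊕opad) ∥ inner = 0d 1a b0 f5 c7 ∥ 6c.
Outer hash (tag): sum = 13+26+176+245+199+108 = 767; mod 256 = 255 → ff.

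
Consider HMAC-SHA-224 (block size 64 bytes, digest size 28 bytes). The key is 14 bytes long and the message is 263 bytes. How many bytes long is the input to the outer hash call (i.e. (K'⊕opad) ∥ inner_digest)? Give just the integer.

92

Key is 14 ≤ 64 bytes, zero-padded: |K'| = 64.
Outer input = (K'⊕opad) ∥ H(inner) → 64 + 28 = 92 bytes.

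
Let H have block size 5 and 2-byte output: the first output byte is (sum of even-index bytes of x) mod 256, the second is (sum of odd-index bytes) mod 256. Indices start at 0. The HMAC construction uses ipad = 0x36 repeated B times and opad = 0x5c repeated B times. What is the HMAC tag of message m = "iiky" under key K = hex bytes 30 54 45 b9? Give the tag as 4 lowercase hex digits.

a67e

Key hex bytes 30 54 45 b9 is 4 bytes ≤ B = 5; zero-pad to 5 bytes: K' = 30 54 45 b9 00.
K' ⊕ ipad = 06 62 73 8f 36.  K' ⊕ opad = 6c 08 19 e5 5c.
Inner input = (K'⊕ipad) ∥ m = 06 62 73 8f 36 ∥ 69 69 6b 79.
Inner hash: even-index sum = 401 mod 256 = 145; odd-index sum = 453 mod 256 = 197 → 91 c5.
Outer input = (K'⊕opad) ∥ inner = 6c 08 19 e5 5c ∥ 91 c5.
Outer hash (tag): even-index sum = 422 mod 256 = 166; odd-index sum = 382 mod 256 = 126 → a6 7e.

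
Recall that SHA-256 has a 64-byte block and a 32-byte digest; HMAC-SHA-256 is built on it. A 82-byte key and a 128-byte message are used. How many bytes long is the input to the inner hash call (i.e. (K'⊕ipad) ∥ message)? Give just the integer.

192

Key is 82 > 64 bytes, so it is hashed to 32 bytes then zero-padded to 64: |K'| = 64.
Inner input = (K'⊕ipad) ∥ m → 64 + 128 = 192 bytes.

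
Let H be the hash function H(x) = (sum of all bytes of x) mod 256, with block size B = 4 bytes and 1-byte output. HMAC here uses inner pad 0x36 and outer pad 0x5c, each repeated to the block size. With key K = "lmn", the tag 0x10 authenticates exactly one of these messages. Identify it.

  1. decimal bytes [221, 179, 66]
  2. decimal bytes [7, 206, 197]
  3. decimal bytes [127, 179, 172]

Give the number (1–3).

Key "lmn" = 6c 6d 6e is 3 bytes ≤ B = 4; zero-pad to 4 bytes: K' = 6c 6d 6e 00.
K' ⊕ ipad = 5a 5b 58 36; K' ⊕ opad = 30 31 32 5c.
m1: inner = H(5a 5b 58 36 dd b3 42) = 15; tag = H(30 31 32 5c 15) = 04
m2: inner = H(5a 5b 58 36 07 ce c5) = dd; tag = H(30 31 32 5c dd) = cc
m3: inner = H(5a 5b 58 36 7f b3 ac) = 21; tag = H(30 31 32 5c 21) = 10 ← matches

3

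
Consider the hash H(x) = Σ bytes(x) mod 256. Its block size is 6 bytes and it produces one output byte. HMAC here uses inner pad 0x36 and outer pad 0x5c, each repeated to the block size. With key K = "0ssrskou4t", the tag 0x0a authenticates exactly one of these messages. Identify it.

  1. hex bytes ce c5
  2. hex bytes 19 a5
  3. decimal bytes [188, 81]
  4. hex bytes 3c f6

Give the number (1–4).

2

Key "0ssrskou4t" = 30 73 73 72 73 6b 6f 75 34 74 is 10 bytes > B = 6, so hash it first: H(key) = f2, then zero-pad to 6 bytes: K' = f2 00 00 00 00 00.
K' ⊕ ipad = c4 36 36 36 36 36; K' ⊕ opad = ae 5c 5c 5c 5c 5c.
m1: inner = H(c4 36 36 36 36 36 ce c5) = 65; tag = H(ae 5c 5c 5c 5c 5c 65) = df
m2: inner = H(c4 36 36 36 36 36 19 a5) = 90; tag = H(ae 5c 5c 5c 5c 5c 90) = 0a ← matches
m3: inner = H(c4 36 36 36 36 36 bc 51) = df; tag = H(ae 5c 5c 5c 5c 5c df) = 59
m4: inner = H(c4 36 36 36 36 36 3c f6) = 04; tag = H(ae 5c 5c 5c 5c 5c 04) = 7e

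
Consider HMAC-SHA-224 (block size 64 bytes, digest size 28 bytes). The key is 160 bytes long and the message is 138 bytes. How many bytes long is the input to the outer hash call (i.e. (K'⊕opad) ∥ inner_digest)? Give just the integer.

Key is 160 > 64 bytes, so it is hashed to 28 bytes then zero-padded to 64: |K'| = 64.
Outer input = (K'⊕opad) ∥ H(inner) → 64 + 28 = 92 bytes.

92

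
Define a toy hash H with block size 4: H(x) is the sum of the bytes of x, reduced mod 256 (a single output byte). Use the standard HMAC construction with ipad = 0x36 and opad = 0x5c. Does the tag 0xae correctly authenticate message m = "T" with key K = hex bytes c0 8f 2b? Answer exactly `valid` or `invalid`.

Key hex bytes c0 8f 2b is 3 bytes ≤ B = 4; zero-pad to 4 bytes: K' = c0 8f 2b 00.
K' ⊕ ipad = f6 b9 1d 36; K' ⊕ opad = 9c d3 77 5c.
Inner hash: sum = 246+185+29+54+84 = 598; mod 256 = 86 → 56.
Outer hash (recomputed tag): sum = 156+211+119+92+86 = 664; mod 256 = 152 → 98.
Recomputed tag = 98; claimed = ae → mismatch.

invalid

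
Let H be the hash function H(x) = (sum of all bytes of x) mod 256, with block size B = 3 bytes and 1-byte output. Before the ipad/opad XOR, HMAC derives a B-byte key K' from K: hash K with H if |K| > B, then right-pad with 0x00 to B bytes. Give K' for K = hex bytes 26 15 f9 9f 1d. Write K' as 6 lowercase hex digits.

|K| = 5 > B = 3, so first hash the key.
H(K): sum = 38+21+249+159+29 = 496; mod 256 = 240 → f0.
Zero-pad H(K) = f0 to 3 bytes: K' = f0 00 00.

f00000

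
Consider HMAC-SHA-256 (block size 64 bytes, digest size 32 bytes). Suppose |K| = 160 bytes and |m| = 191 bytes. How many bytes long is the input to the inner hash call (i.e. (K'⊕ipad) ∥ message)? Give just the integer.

Key is 160 > 64 bytes, so it is hashed to 32 bytes then zero-padded to 64: |K'| = 64.
Inner input = (K'⊕ipad) ∥ m → 64 + 191 = 255 bytes.

255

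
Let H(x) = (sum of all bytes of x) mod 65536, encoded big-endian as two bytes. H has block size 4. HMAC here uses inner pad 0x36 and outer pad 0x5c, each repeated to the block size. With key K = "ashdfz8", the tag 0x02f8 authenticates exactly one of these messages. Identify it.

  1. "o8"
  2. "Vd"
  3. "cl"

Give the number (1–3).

3

Key "ashdfz8" = 61 73 68 64 66 7a 38 is 7 bytes > B = 4, so hash it first: H(key) = 02 b8, then zero-pad to 4 bytes: K' = 02 b8 00 00.
K' ⊕ ipad = 34 8e 36 36; K' ⊕ opad = 5e e4 5c 5c.
m1: inner = H(34 8e 36 36 6f 38) = 01 d5; tag = H(5e e4 5c 5c 01 d5) = 02d0
m2: inner = H(34 8e 36 36 56 64) = 01 e8; tag = H(5e e4 5c 5c 01 e8) = 02e3
m3: inner = H(34 8e 36 36 63 6c) = 01 fd; tag = H(5e e4 5c 5c 01 fd) = 02f8 ← matches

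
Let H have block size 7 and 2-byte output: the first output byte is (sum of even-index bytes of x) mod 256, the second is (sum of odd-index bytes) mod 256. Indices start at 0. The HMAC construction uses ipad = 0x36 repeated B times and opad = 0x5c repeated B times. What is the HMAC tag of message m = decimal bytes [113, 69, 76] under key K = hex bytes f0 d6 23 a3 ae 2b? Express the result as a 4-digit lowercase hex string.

Key hex bytes f0 d6 23 a3 ae 2b is 6 bytes ≤ B = 7; zero-pad to 7 bytes: K' = f0 d6 23 a3 ae 2b 00.
K' ⊕ ipad = c6 e0 15 95 98 1d 36.  K' ⊕ opad = ac 8a 7f ff f2 77 5c.
Inner input = (K'⊕ipad) ∥ m = c6 e0 15 95 98 1d 36 ∥ 71 45 4c.
Inner hash: even-index sum = 494 mod 256 = 238; odd-index sum = 591 mod 256 = 79 → ee 4f.
Outer input = (K'⊕opad) ∥ inner = ac 8a 7f ff f2 77 5c ∥ ee 4f.
Outer hash (tag): even-index sum = 712 mod 256 = 200; odd-index sum = 750 mod 256 = 238 → c8 ee.

c8ee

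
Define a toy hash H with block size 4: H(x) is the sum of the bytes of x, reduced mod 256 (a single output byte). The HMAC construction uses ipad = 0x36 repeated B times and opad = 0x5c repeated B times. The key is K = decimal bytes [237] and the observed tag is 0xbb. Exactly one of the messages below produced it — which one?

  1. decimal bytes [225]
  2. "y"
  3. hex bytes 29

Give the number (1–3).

Key decimal bytes [237] = ed is 1 byte ≤ B = 4; zero-pad to 4 bytes: K' = ed 00 00 00.
K' ⊕ ipad = db 36 36 36; K' ⊕ opad = b1 5c 5c 5c.
m1: inner = H(db 36 36 36 e1) = 5e; tag = H(b1 5c 5c 5c 5e) = 23
m2: inner = H(db 36 36 36 79) = f6; tag = H(b1 5c 5c 5c f6) = bb ← matches
m3: inner = H(db 36 36 36 29) = a6; tag = H(b1 5c 5c 5c a6) = 6b

2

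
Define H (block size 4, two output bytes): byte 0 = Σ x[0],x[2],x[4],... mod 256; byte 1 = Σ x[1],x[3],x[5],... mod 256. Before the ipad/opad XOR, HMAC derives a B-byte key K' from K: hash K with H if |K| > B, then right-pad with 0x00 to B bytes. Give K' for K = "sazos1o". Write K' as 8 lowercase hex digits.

|K| = 7 > B = 4, so first hash the key.
H(K): even-index sum = 463 mod 256 = 207; odd-index sum = 257 mod 256 = 1 → cf 01.
Zero-pad H(K) = cf 01 to 4 bytes: K' = cf 01 00 00.

cf010000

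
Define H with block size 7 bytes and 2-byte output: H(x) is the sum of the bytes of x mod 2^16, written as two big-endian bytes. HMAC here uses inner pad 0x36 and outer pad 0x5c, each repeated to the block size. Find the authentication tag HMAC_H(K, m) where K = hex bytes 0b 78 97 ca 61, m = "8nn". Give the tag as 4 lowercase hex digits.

03d3

Key hex bytes 0b 78 97 ca 61 is 5 bytes ≤ B = 7; zero-pad to 7 bytes: K' = 0b 78 97 ca 61 00 00.
K' ⊕ ipad = 3d 4e a1 fc 57 36 36.  K' ⊕ opad = 57 24 cb 96 3d 5c 5c.
Inner input = (K'⊕ipad) ∥ m = 3d 4e a1 fc 57 36 36 ∥ 38 6e 6e.
Inner hash: sum = 61+78+161+252+87+54+54+56+110+110 = 1023 → 03 ff.
Outer input = (K'⊕opad) ∥ inner = 57 24 cb 96 3d 5c 5c ∥ 03 ff.
Outer hash (tag): sum = 87+36+203+150+61+92+92+3+255 = 979 → 03 d3.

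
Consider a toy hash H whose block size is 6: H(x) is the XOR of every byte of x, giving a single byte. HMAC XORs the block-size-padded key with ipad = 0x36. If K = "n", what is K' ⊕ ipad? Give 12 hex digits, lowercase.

Key "n" = 6e is 1 byte ≤ B = 6; zero-pad to 6 bytes: K' = 6e 00 00 00 00 00.
XOR each byte with 0x36: 6e⊕36=58, 00⊕36=36, 00⊕36=36, 00⊕36=36, 00⊕36=36, 00⊕36=36.

583636363636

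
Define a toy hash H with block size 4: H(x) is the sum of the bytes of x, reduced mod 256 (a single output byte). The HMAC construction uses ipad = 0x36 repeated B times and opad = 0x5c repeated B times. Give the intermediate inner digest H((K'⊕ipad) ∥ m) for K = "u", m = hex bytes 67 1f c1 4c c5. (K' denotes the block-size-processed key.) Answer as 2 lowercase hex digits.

Key "u" = 75 is 1 byte ≤ B = 4; zero-pad to 4 bytes: K' = 75 00 00 00.
K' ⊕ ipad = 43 36 36 36.
Inner input = 43 36 36 36 ∥ 67 1f c1 4c c5.
Inner hash: sum = 67+54+54+54+103+31+193+76+197 = 829; mod 256 = 61 → 3d.

3d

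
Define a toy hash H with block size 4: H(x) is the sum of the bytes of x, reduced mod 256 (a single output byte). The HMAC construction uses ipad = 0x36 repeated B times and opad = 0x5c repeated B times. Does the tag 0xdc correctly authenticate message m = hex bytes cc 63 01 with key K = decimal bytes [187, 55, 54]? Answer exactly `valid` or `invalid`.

Key decimal bytes [187, 55, 54] = bb 37 36 is 3 bytes ≤ B = 4; zero-pad to 4 bytes: K' = bb 37 36 00.
K' ⊕ ipad = 8d 01 00 36; K' ⊕ opad = e7 6b 6a 5c.
Inner hash: sum = 141+1+0+54+204+99+1 = 500; mod 256 = 244 → f4.
Outer hash (recomputed tag): sum = 231+107+106+92+244 = 780; mod 256 = 12 → 0c.
Recomputed tag = 0c; claimed = dc → mismatch.

invalid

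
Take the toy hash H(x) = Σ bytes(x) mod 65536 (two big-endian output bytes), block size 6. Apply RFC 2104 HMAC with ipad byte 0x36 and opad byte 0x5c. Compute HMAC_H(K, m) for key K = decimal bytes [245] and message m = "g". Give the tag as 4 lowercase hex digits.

02af

Key decimal bytes [245] = f5 is 1 byte ≤ B = 6; zero-pad to 6 bytes: K' = f5 00 00 00 00 00.
K' ⊕ ipad = c3 36 36 36 36 36.  K' ⊕ opad = a9 5c 5c 5c 5c 5c.
Inner input = (K'⊕ipad) ∥ m = c3 36 36 36 36 36 ∥ 67.
Inner hash: sum = 195+54+54+54+54+54+103 = 568 → 02 38.
Outer input = (K'⊕opad) ∥ inner = a9 5c 5c 5c 5c 5c ∥ 02 38.
Outer hash (tag): sum = 169+92+92+92+92+92+2+56 = 687 → 02 af.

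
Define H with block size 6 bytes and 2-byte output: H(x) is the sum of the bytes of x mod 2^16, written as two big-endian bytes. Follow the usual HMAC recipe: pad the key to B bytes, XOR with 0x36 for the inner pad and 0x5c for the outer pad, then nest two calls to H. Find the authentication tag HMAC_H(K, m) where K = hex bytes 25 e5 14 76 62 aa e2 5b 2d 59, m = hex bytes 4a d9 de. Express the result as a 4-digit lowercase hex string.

Key hex bytes 25 e5 14 76 62 aa e2 5b 2d 59 is 10 bytes > B = 6, so hash it first: H(key) = 04 63, then zero-pad to 6 bytes: K' = 04 63 00 00 00 00.
K' ⊕ ipad = 32 55 36 36 36 36.  K' ⊕ opad = 58 3f 5c 5c 5c 5c.
Inner input = (K'⊕ipad) ∥ m = 32 55 36 36 36 36 ∥ 4a d9 de.
Inner hash: sum = 50+85+54+54+54+54+74+217+222 = 864 → 03 60.
Outer input = (K'⊕opad) ∥ inner = 58 3f 5c 5c 5c 5c ∥ 03 60.
Outer hash (tag): sum = 88+63+92+92+92+92+3+96 = 618 → 02 6a.

026a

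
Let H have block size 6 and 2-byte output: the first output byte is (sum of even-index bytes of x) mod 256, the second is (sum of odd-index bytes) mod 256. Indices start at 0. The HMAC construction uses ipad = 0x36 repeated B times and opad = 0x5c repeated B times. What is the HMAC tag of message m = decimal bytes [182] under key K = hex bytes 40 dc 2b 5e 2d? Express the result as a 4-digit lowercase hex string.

Key hex bytes 40 dc 2b 5e 2d is 5 bytes ≤ B = 6; zero-pad to 6 bytes: K' = 40 dc 2b 5e 2d 00.
K' ⊕ ipad = 76 ea 1d 68 1b 36.  K' ⊕ opad = 1c 80 77 02 71 5c.
Inner input = (K'⊕ipad) ∥ m = 76 ea 1d 68 1b 36 ∥ b6.
Inner hash: even-index sum = 356 mod 256 = 100; odd-index sum = 392 mod 256 = 136 → 64 88.
Outer input = (K'⊕opad) ∥ inner = 1c 80 77 02 71 5c ∥ 64 88.
Outer hash (tag): even-index sum = 360 mod 256 = 104; odd-index sum = 358 mod 256 = 102 → 68 66.

6866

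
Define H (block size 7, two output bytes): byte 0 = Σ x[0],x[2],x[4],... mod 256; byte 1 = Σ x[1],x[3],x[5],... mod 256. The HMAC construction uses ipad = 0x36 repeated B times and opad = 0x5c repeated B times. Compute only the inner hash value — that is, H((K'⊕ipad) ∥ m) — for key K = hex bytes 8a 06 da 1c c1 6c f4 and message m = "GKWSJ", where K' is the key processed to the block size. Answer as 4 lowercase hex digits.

ff9c

Key hex bytes 8a 06 da 1c c1 6c f4 is exactly B = 7 bytes: K' = 8a 06 da 1c c1 6c f4.
K' ⊕ ipad = bc 30 ec 2a f7 5a c2.
Inner input = bc 30 ec 2a f7 5a c2 ∥ 47 4b 57 53 4a.
Inner hash: even-index sum = 1023 mod 256 = 255; odd-index sum = 412 mod 256 = 156 → ff 9c.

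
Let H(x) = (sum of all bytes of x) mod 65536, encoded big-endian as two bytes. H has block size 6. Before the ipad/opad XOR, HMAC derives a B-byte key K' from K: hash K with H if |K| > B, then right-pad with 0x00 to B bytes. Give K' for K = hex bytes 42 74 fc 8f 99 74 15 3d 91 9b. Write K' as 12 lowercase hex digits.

04cc00000000

|K| = 10 > B = 6, so first hash the key.
H(K): sum = 66+116+252+143+153+116+21+61+145+155 = 1228 → 04 cc.
Zero-pad H(K) = 04 cc to 6 bytes: K' = 04 cc 00 00 00 00.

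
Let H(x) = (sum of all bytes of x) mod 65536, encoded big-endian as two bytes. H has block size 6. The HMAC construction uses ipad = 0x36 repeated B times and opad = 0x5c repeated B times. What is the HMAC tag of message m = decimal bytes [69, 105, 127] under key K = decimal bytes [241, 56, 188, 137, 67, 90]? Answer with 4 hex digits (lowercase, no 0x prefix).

Key decimal bytes [241, 56, 188, 137, 67, 90] = f1 38 bc 89 43 5a is exactly B = 6 bytes: K' = f1 38 bc 89 43 5a.
K' ⊕ ipad = c7 0e 8a bf 75 6c.  K' ⊕ opad = ad 64 e0 d5 1f 06.
Inner input = (K'⊕ipad) ∥ m = c7 0e 8a bf 75 6c ∥ 45 69 7f.
Inner hash: sum = 199+14+138+191+117+108+69+105+127 = 1068 → 04 2c.
Outer input = (K'⊕opad) ∥ inner = ad 64 e0 d5 1f 06 ∥ 04 2c.
Outer hash (tag): sum = 173+100+224+213+31+6+4+44 = 795 → 03 1b.

031b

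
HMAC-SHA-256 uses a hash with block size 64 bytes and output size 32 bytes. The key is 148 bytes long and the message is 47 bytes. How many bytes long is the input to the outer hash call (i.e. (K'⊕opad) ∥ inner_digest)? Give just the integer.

96

Key is 148 > 64 bytes, so it is hashed to 32 bytes then zero-padded to 64: |K'| = 64.
Outer input = (K'⊕opad) ∥ H(inner) → 64 + 32 = 96 bytes.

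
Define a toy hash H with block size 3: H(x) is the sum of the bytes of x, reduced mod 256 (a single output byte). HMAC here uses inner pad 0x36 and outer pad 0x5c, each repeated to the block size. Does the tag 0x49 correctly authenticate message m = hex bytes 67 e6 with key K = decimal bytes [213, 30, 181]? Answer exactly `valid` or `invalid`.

invalid

Key decimal bytes [213, 30, 181] = d5 1e b5 is exactly B = 3 bytes: K' = d5 1e b5.
K' ⊕ ipad = e3 28 83; K' ⊕ opad = 89 42 e9.
Inner hash: sum = 227+40+131+103+230 = 731; mod 256 = 219 → db.
Outer hash (recomputed tag): sum = 137+66+233+219 = 655; mod 256 = 143 → 8f.
Recomputed tag = 8f; claimed = 49 → mismatch.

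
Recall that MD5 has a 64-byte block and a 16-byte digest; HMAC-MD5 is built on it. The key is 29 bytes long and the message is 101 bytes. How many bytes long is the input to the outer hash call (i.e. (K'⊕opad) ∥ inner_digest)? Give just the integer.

Key is 29 ≤ 64 bytes, zero-padded: |K'| = 64.
Outer input = (K'⊕opad) ∥ H(inner) → 64 + 16 = 80 bytes.

80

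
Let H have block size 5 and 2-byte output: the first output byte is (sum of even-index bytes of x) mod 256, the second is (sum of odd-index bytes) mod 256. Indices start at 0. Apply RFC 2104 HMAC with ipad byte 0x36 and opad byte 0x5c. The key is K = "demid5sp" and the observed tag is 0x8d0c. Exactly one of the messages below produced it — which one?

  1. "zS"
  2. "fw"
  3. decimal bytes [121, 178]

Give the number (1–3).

Key "demid5sp" = 64 65 6d 69 64 35 73 70 is 8 bytes > B = 5, so hash it first: H(key) = a8 73, then zero-pad to 5 bytes: K' = a8 73 00 00 00.
K' ⊕ ipad = 9e 45 36 36 36; K' ⊕ opad = f4 2f 5c 5c 5c.
m1: inner = H(9e 45 36 36 36 7a 53) = 5d f5; tag = H(f4 2f 5c 5c 5c 5d f5) = a1e8
m2: inner = H(9e 45 36 36 36 66 77) = 81 e1; tag = H(f4 2f 5c 5c 5c 81 e1) = 8d0c ← matches
m3: inner = H(9e 45 36 36 36 79 b2) = bc f4; tag = H(f4 2f 5c 5c 5c bc f4) = a047

2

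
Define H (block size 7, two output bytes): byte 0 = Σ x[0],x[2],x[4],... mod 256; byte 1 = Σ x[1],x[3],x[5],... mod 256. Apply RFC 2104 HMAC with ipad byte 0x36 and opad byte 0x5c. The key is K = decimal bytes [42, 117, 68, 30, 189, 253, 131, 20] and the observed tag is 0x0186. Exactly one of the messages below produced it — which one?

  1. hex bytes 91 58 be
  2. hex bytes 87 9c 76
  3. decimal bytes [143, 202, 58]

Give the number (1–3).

2

Key decimal bytes [42, 117, 68, 30, 189, 253, 131, 20] = 2a 75 44 1e bd fd 83 14 is 8 bytes > B = 7, so hash it first: H(key) = ae a4, then zero-pad to 7 bytes: K' = ae a4 00 00 00 00 00.
K' ⊕ ipad = 98 92 36 36 36 36 36; K' ⊕ opad = f2 f8 5c 5c 5c 5c 5c.
m1: inner = H(98 92 36 36 36 36 36 91 58 be) = 92 4d; tag = H(f2 f8 5c 5c 5c 5c 5c 92 4d) = 5342
m2: inner = H(98 92 36 36 36 36 36 87 9c 76) = d6 fb; tag = H(f2 f8 5c 5c 5c 5c 5c d6 fb) = 0186 ← matches
m3: inner = H(98 92 36 36 36 36 36 8f ca 3a) = 04 c7; tag = H(f2 f8 5c 5c 5c 5c 5c 04 c7) = cdb4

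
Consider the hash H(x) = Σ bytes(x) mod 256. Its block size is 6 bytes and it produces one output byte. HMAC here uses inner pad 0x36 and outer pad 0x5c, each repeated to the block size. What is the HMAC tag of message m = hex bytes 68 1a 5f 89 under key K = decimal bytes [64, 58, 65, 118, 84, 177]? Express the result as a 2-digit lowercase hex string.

Key decimal bytes [64, 58, 65, 118, 84, 177] = 40 3a 41 76 54 b1 is exactly B = 6 bytes: K' = 40 3a 41 76 54 b1.
K' ⊕ ipad = 76 0c 77 40 62 87.  K' ⊕ opad = 1c 66 1d 2a 08 ed.
Inner input = (K'⊕ipad) ∥ m = 76 0c 77 40 62 87 ∥ 68 1a 5f 89.
Inner hash: sum = 118+12+119+64+98+135+104+26+95+137 = 908; mod 256 = 140 → 8c.
Outer input = (K'⊕opad) ∥ inner = 1c 66 1d 2a 08 ed ∥ 8c.
Outer hash (tag): sum = 28+102+29+42+8+237+140 = 586; mod 256 = 74 → 4a.

4a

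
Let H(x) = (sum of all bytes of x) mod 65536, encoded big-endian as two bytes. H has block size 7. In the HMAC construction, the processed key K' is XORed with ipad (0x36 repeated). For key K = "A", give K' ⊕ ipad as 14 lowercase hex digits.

77363636363636

Key "A" = 41 is 1 byte ≤ B = 7; zero-pad to 7 bytes: K' = 41 00 00 00 00 00 00.
XOR each byte with 0x36: 41⊕36=77, 00⊕36=36, 00⊕36=36, 00⊕36=36, 00⊕36=36, 00⊕36=36, 00⊕36=36.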